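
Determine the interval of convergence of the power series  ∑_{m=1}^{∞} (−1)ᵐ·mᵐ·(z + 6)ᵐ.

Root test: |a_m|^(1/m) = m → ∞.
The root grows without bound, so R = 0 (convergence only at z = -6).

{-6}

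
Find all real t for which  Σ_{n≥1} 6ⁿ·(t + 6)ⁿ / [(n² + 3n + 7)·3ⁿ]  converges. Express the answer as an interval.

[-13/2, -11/2]

Ratio test: |a_{n+1}/a_n| = [(n² + 3n + 7)/((n+1)² + 3(n+1) + 7)] · 6/3 → 2 as n → ∞.
Thus R = 1/(2) = 1/2.
Check t = -11/2: absolute convergence follows by limit comparison with Σ 1/n².
Endpoint t = -13/2: the terms are on the order of 1/n², so the series converges absolutely by comparison with the p-series (p = 2 > 1).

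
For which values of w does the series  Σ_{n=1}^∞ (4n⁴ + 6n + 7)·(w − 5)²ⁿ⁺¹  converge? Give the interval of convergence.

Apply the ratio test: |a_{n+1}| / |a_n| = (4(n+1)⁴ + 6(n+1) + 7)/(4n⁴ + 6n + 7), which tends to 1 as n → ∞.
Writing y = (w − 5)², the series in y has radius 1, so |w − 5| < √(1) = 1 and R = 1.
Endpoint w = 6: the terms have absolute value of order n⁴, which does not tend to 0, so the series diverges by the divergence test.
When w = 4, the terms do not tend to 0, so the series diverges.

(4, 6)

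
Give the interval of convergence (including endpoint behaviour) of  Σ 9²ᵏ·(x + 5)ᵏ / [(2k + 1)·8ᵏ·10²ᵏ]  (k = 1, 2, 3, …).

The ratio of consecutive coefficients is [(2k + 1)/(2(k+1) + 1)] · 81/(8·100) → 81/800.
Thus R = 1/(81/800) = 800/81.
Endpoint x = 395/81: the terms behave like c/k; limit comparison with the harmonic series gives divergence.
Endpoint x = -1205/81: the terms alternate in sign and decrease monotonically to 0 in absolute value (size ~ c/k), so the alternating series test gives convergence.

[-1205/81, 395/81)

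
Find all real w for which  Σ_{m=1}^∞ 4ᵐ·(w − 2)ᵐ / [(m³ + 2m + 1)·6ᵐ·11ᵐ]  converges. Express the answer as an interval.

[-29/2, 37/2]

Ratio test: |a_{m+1}/a_m| = [(m³ + 2m + 1)/((m+1)³ + 2(m+1) + 1)] · 4/(6·11) → 2/33 as m → ∞.
Thus R = 1/(2/33) = 33/2.
At w = 37/2: absolute convergence follows by limit comparison with Σ 1/m³.
Check w = -29/2: the terms are on the order of 1/m³, so the series converges absolutely by comparison with the p-series (p = 3 > 1).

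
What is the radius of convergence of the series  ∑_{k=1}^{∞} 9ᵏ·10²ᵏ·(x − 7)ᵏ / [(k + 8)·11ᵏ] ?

R = 11/900

Apply the ratio test: |a_{k+1}| / |a_k| = [(k + 8)/((k+1) + 8)] · 9·100/11, which tends to 900/11 as k → ∞.
The series converges when 900/11 · |x − 7| < 1, giving R = 11/900.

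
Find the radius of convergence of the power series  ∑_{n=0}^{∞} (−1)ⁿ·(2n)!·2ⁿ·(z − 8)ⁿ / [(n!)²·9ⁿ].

Ratio test: |a_{n+1}/a_n| = (2n+1)·(2n+2)/(n+1)² · 2/9 → 8/9 as n → ∞.
Convergence for |z − 8| · 8/9 < 1, i.e. |z − 8| < 9/8. So R = 9/8.

R = 9/8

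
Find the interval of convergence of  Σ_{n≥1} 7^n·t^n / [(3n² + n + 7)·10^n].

The ratio of consecutive coefficients is [(3n² + n + 7)/(3(n+1)² + (n+1) + 7)] · 7/10 → 7/10.
Thus R = 1/(7/10) = 10/7.
Check t = 10/7: the terms are on the order of 1/n², so the series converges absolutely by comparison with the p-series (p = 2 > 1).
At t = -10/7: the terms are on the order of 1/n², so the series converges absolutely by comparison with the p-series (p = 2 > 1).

[-10/7, 10/7]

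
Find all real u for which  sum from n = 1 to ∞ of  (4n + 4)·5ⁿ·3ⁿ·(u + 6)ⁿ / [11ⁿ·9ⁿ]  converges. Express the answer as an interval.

The ratio of consecutive coefficients is [(4(n+1) + 4)/(4n + 4)] · 5·3/(11·9) → 5/33.
The series converges when 5/33 · |u + 6| < 1, giving R = 33/5.
Check u = 3/5: the terms have absolute value of order n, which does not tend to 0, so the series diverges by the divergence test.
Check u = -63/5: the n-th term does not approach 0; divergence by the term test.

(-63/5, 3/5)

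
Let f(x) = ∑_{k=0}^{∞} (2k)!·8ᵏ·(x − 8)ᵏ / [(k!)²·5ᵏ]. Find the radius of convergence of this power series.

Apply the ratio test: |a_{k+1}| / |a_k| = (2k+1)·(2k+2)/(k+1)² · 8/5, which tends to 32/5 as k → ∞.
Convergence for |x − 8| · 32/5 < 1, i.e. |x − 8| < 5/32. So R = 5/32.

R = 5/32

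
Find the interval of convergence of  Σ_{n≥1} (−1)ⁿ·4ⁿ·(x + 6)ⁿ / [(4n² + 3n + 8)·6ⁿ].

[-15/2, -9/2]

The ratio of consecutive coefficients is [(4n² + 3n + 8)/(4(n+1)² + 3(n+1) + 8)] · 4/6 → 2/3.
Convergence for |x + 6| · 2/3 < 1, i.e. |x + 6| < 3/2. So R = 3/2.
At x = -9/2: the terms are on the order of 1/n², so the series converges absolutely by comparison with the p-series (p = 2 > 1).
When x = -15/2, absolute convergence follows by limit comparison with Σ 1/n².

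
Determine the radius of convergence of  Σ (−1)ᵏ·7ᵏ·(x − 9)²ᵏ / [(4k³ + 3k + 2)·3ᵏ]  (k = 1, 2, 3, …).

The ratio of consecutive coefficients is [(4k³ + 3k + 2)/(4(k+1)³ + 3(k+1) + 2)] · 7/3 → 7/3.
Since the exponent of (x − 9) increases by 2 each term, convergence requires |x − 9|² < 3/7, hence R = √21/7.

R = √21/7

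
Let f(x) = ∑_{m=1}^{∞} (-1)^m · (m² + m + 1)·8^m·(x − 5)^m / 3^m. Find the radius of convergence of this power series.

The ratio of consecutive coefficients is [((m+1)² + (m+1) + 1)/(m² + m + 1)] · 8/3 → 8/3.
Convergence for |x − 5| · 8/3 < 1, i.e. |x − 5| < 3/8. So R = 3/8.

R = 3/8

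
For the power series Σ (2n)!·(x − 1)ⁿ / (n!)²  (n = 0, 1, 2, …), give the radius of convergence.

Apply the ratio test: |a_{n+1}| / |a_n| = (2n+1)·(2n+2)/(n+1)², which tends to 4 as n → ∞.
Hence the series converges for |x − 1| < 1/(4) = 1/4, so the radius of convergence is 1/4.

R = 1/4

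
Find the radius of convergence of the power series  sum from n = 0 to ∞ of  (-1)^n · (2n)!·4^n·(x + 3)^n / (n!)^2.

Apply the ratio test: |a_{n+1}| / |a_n| = (2n+1)·(2n+2)/(n+1)² · 4, which tends to 16 as n → ∞.
Hence the series converges for |x + 3| < 1/(16) = 1/16, so the radius of convergence is 1/16.

R = 1/16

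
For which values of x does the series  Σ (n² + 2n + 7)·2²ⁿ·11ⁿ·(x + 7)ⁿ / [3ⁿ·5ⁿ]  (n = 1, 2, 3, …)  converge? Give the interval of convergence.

(-323/44, -293/44)

Apply the ratio test: |a_{n+1}| / |a_n| = [((n+1)² + 2(n+1) + 7)/(n² + 2n + 7)] · 4·11/(3·5), which tends to 44/15 as n → ∞.
The series converges when 44/15 · |x + 7| < 1, giving R = 15/44.
Check x = -293/44: the terms do not tend to 0, so the series diverges.
When x = -323/44, the terms have absolute value of order n², which does not tend to 0, so the series diverges by the divergence test.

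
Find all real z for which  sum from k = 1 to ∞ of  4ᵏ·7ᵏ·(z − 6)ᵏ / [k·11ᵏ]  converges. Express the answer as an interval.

[157/28, 179/28)

Apply the ratio test: |a_{k+1}| / |a_k| = [k/(k+1)] · 4·7/11, which tends to 28/11 as k → ∞.
Convergence for |z − 6| · 28/11 < 1, i.e. |z − 6| < 11/28. So R = 11/28.
When z = 179/28, comparison with the harmonic series Σ 1/k shows the series diverges.
Endpoint z = 157/28: the terms alternate in sign and decrease monotonically to 0 in absolute value (size ~ c/k), so the alternating series test gives convergence.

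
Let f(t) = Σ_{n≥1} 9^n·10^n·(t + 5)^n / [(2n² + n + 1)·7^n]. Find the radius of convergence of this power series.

The ratio of consecutive coefficients is [(2n² + n + 1)/(2(n+1)² + (n+1) + 1)] · 9·10/7 → 90/7.
The series converges when 90/7 · |t + 5| < 1, giving R = 7/90.

R = 7/90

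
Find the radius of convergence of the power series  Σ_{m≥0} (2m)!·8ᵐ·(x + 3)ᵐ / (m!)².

R = 1/32

Ratio test: |a_{m+1}/a_m| = (2m+1)·(2m+2)/(m+1)² · 8 → 32 as m → ∞.
Hence the series converges for |x + 3| < 1/(32) = 1/32, so the radius of convergence is 1/32.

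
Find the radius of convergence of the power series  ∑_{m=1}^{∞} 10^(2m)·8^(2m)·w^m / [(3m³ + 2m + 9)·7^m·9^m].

The ratio of consecutive coefficients is [(3m³ + 2m + 9)/(3(m+1)³ + 2(m+1) + 9)] · 100·64/(7·9) → 6400/63.
The series converges when 6400/63 · |w| < 1, giving R = 63/6400.

R = 63/6400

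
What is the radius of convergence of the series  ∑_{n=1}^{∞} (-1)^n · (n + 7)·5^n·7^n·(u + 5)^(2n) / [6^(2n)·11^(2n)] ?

R = 66√35/35

Apply the ratio test: |a_{n+1}| / |a_n| = [((n+1) + 7)/(n + 7)] · 5·7/(36·121), which tends to 35/4356 as n → ∞.
Successive powers of (u + 5) differ by 2, so the series converges when |u + 5|² · 35/4356 < 1, i.e. |u + 5| < √(4356/35). So R = 66√35/35.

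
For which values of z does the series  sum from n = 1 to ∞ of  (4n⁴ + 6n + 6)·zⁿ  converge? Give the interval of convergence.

(-1, 1)

By the ratio test, |a_{n+1}/a_n| = (4(n+1)⁴ + 6(n+1) + 6)/(4n⁴ + 6n + 6) → 1.
Convergence for |z| < 1, so R = 1.
Endpoint z = 1: the terms have absolute value of order n⁴, which does not tend to 0, so the series diverges by the divergence test.
Check z = -1: the terms have absolute value of order n⁴, which does not tend to 0, so the series diverges by the divergence test.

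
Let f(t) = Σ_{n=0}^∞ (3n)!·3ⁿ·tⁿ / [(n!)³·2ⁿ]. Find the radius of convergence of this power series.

Ratio test: |a_{n+1}/a_n| = (3n+1)·(3n+2)·(3n+3)/(n+1)³ · 3/2 → 81/2 as n → ∞.
Hence the series converges for |t| < 1/(81/2) = 2/81, so the radius of convergence is 2/81.

R = 2/81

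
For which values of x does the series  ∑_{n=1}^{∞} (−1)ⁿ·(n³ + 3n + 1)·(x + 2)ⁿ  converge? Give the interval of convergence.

Ratio test: |a_{n+1}/a_n| = ((n+1)³ + 3(n+1) + 1)/(n³ + 3n + 1) → 1 as n → ∞.
Hence R = 1.
When x = -1, the n-th term does not approach 0; divergence by the term test.
At x = -3: the terms have absolute value of order n³, which does not tend to 0, so the series diverges by the divergence test.

(-3, -1)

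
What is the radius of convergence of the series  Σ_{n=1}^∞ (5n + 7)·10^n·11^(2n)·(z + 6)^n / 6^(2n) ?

Apply the ratio test: |a_{n+1}| / |a_n| = [(5(n+1) + 7)/(5n + 7)] · 10·121/36, which tends to 605/18 as n → ∞.
Hence the series converges for |z + 6| < 1/(605/18) = 18/605, so the radius of convergence is 18/605.

R = 18/605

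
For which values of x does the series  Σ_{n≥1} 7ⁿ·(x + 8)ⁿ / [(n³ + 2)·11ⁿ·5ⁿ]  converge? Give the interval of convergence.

[-111/7, -1/7]

Apply the ratio test: |a_{n+1}| / |a_n| = [(n³ + 2)/((n+1)³ + 2)] · 7/(11·5), which tends to 7/55 as n → ∞.
Convergence for |x + 8| · 7/55 < 1, i.e. |x + 8| < 55/7. So R = 55/7.
Endpoint x = -1/7: absolute convergence follows by limit comparison with Σ 1/n³.
Endpoint x = -111/7: the series is dominated by a constant times Σ 1/n³, which converges (p = 3 > 1).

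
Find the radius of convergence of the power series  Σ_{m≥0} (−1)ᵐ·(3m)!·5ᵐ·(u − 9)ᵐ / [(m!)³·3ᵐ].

Apply the ratio test: |a_{m+1}| / |a_m| = (3m+1)·(3m+2)·(3m+3)/(m+1)³ · 5/3, which tends to 45 as m → ∞.
The series converges when 45 · |u − 9| < 1, giving R = 1/45.

R = 1/45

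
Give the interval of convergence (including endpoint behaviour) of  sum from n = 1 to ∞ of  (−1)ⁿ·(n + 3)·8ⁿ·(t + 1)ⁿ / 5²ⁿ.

Ratio test: |a_{n+1}/a_n| = [((n+1) + 3)/(n + 3)] · 8/25 → 8/25 as n → ∞.
The series converges when 8/25 · |t + 1| < 1, giving R = 25/8.
Check t = 17/8: the terms have absolute value of order n, which does not tend to 0, so the series diverges by the divergence test.
Check t = -33/8: the n-th term does not approach 0; divergence by the term test.

(-33/8, 17/8)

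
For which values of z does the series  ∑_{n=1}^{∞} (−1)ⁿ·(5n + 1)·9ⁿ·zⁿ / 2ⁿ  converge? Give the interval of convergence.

Apply the ratio test: |a_{n+1}| / |a_n| = [(5(n+1) + 1)/(5n + 1)] · 9/2, which tends to 9/2 as n → ∞.
Hence the series converges for |z| < 1/(9/2) = 2/9, so the radius of convergence is 2/9.
Endpoint z = 2/9: the n-th term does not approach 0; divergence by the term test.
At z = -2/9: the terms do not tend to 0, so the series diverges.

(-2/9, 2/9)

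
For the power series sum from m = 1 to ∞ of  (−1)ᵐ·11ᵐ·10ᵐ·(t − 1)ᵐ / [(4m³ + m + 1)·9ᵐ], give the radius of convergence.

The ratio of consecutive coefficients is [(4m³ + m + 1)/(4(m+1)³ + (m+1) + 1)] · 11·10/9 → 110/9.
Hence the series converges for |t − 1| < 1/(110/9) = 9/110, so the radius of convergence is 9/110.

R = 9/110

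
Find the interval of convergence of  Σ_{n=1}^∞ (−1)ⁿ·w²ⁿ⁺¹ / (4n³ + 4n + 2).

Ratio test: |a_{n+1}/a_n| = (4n³ + 4n + 2)/(4(n+1)³ + 4(n+1) + 2) → 1 as n → ∞.
Writing y = w², the series in y has radius 1, so |w| < √(1) = 1 and R = 1.
Endpoint w = 1: absolute convergence follows by limit comparison with Σ 1/n³.
Check w = -1: the terms are on the order of 1/n³, so the series converges absolutely by comparison with the p-series (p = 3 > 1).

[-1, 1]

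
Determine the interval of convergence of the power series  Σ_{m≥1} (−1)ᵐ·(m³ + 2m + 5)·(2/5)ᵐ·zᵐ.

(-5/2, 5/2)

Apply the ratio test: |a_{m+1}| / |a_m| = [((m+1)³ + 2(m+1) + 5)/(m³ + 2m + 5)] · 2/5, which tends to 2/5 as m → ∞.
Convergence for |z| · 2/5 < 1, i.e. |z| < 5/2. So R = 5/2.
Check z = 5/2: the m-th term does not approach 0; divergence by the term test.
When z = -5/2, the m-th term does not approach 0; divergence by the term test.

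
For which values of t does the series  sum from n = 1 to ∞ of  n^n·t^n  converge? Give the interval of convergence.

{0}

By the Cauchy root test, |a_n|^(1/n) = n → ∞.
The root grows without bound, so R = 0 (convergence only at t = 0).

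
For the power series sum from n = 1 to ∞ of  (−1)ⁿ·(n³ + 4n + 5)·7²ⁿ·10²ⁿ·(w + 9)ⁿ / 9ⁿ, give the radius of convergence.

R = 9/4900

By the ratio test, |a_{n+1}/a_n| = [((n+1)³ + 4(n+1) + 5)/(n³ + 4n + 5)] · 49·100/9 → 4900/9.
Convergence for |w + 9| · 4900/9 < 1, i.e. |w + 9| < 9/4900. So R = 9/4900.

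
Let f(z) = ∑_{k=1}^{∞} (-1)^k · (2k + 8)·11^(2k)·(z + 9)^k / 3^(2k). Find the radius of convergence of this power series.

R = 9/121

Ratio test: |a_{k+1}/a_k| = [(2(k+1) + 8)/(2k + 8)] · 121/9 → 121/9 as k → ∞.
Convergence for |z + 9| · 121/9 < 1, i.e. |z + 9| < 9/121. So R = 9/121.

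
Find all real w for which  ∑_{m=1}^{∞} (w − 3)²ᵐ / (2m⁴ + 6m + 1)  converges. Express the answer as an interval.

By the ratio test, |a_{m+1}/a_m| = (2m⁴ + 6m + 1)/(2(m+1)⁴ + 6(m+1) + 1) → 1.
Writing y = (w − 3)², the series in y has radius 1, so |w − 3| < √(1) = 1 and R = 1.
Endpoint w = 4: absolute convergence follows by limit comparison with Σ 1/m⁴.
When w = 2, absolute convergence follows by limit comparison with Σ 1/m⁴.

[2, 4]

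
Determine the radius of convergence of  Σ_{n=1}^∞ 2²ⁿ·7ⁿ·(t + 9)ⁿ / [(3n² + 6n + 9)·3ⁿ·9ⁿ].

R = 27/28

Ratio test: |a_{n+1}/a_n| = [(3n² + 6n + 9)/(3(n+1)² + 6(n+1) + 9)] · 4·7/(3·9) → 28/27 as n → ∞.
Hence the series converges for |t + 9| < 1/(28/27) = 27/28, so the radius of convergence is 27/28.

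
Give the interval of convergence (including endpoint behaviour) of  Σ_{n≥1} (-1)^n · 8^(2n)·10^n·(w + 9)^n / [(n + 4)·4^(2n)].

(-361/40, -359/40]

Apply the ratio test: |a_{n+1}| / |a_n| = [(n + 4)/((n+1) + 4)] · 64·10/16, which tends to 40 as n → ∞.
Thus R = 1/(40) = 1/40.
Check w = -359/40: the terms alternate in sign and decrease monotonically to 0 in absolute value (size ~ c/n), so the alternating series test gives convergence.
Check w = -361/40: the terms behave like c/n; limit comparison with the harmonic series gives divergence.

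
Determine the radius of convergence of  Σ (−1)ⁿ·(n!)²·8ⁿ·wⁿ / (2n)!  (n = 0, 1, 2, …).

By the ratio test, |a_{n+1}/a_n| = (n+1)²/[(2n+1)·(2n+2)] · 8 → 2.
The series converges when 2 · |w| < 1, giving R = 1/2.

R = 1/2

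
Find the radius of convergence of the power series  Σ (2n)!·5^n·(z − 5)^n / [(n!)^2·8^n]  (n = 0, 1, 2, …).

Apply the ratio test: |a_{n+1}| / |a_n| = (2n+1)·(2n+2)/(n+1)² · 5/8, which tends to 5/2 as n → ∞.
Convergence for |z − 5| · 5/2 < 1, i.e. |z − 5| < 2/5. So R = 2/5.

R = 2/5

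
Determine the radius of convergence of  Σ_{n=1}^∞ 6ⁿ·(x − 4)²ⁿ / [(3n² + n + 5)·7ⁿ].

R = √42/6

Apply the ratio test: |a_{n+1}| / |a_n| = [(3n² + n + 5)/(3(n+1)² + (n+1) + 5)] · 6/7, which tends to 6/7 as n → ∞.
Since the exponent of (x − 4) increases by 2 each term, convergence requires |x − 4|² < 7/6, hence R = √42/6.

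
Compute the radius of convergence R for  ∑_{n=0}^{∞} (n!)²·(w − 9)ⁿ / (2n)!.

R = 4

The ratio of consecutive coefficients is (n+1)²/[(2n+1)·(2n+2)] → 1/4.
The series converges when 1/4 · |w − 9| < 1, giving R = 4.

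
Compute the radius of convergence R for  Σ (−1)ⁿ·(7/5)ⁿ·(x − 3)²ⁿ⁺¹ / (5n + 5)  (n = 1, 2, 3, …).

The ratio of consecutive coefficients is [(5n + 5)/(5(n+1) + 5)] · 7/5 → 7/5.
Since the exponent of (x − 3) increases by 2 each term, convergence requires |x − 3|² < 5/7, hence R = √35/7.

R = √35/7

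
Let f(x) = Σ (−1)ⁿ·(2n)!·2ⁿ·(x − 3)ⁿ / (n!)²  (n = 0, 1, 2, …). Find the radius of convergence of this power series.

By the ratio test, |a_{n+1}/a_n| = (2n+1)·(2n+2)/(n+1)² · 2 → 8.
Hence the series converges for |x − 3| < 1/(8) = 1/8, so the radius of convergence is 1/8.

R = 1/8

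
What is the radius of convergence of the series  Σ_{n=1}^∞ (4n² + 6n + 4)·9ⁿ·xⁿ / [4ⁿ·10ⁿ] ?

R = 40/9

Ratio test: |a_{n+1}/a_n| = [(4(n+1)² + 6(n+1) + 4)/(4n² + 6n + 4)] · 9/(4·10) → 9/40 as n → ∞.
Convergence for |x| · 9/40 < 1, i.e. |x| < 40/9. So R = 40/9.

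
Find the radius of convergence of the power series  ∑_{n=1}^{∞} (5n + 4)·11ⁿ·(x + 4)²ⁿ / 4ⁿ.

The ratio of consecutive coefficients is [(5(n+1) + 4)/(5n + 4)] · 11/4 → 11/4.
Writing y = (x + 4)², the series in y has radius 4/11, so |x + 4| < √(4/11) and R = 2√11/11.

R = 2√11/11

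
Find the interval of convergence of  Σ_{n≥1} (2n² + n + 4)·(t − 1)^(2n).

The ratio of consecutive coefficients is (2(n+1)² + (n+1) + 4)/(2n² + n + 4) → 1.
Writing y = (t − 1)², the series in y has radius 1, so |t − 1| < √(1) = 1 and R = 1.
At t = 2: the terms do not tend to 0, so the series diverges.
When t = 0, the n-th term does not approach 0; divergence by the term test.

(0, 2)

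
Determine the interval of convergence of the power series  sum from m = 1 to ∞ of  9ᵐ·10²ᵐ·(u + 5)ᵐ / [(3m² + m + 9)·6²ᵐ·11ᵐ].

Ratio test: |a_{m+1}/a_m| = [(3m² + m + 9)/(3(m+1)² + (m+1) + 9)] · 9·100/(36·11) → 25/11 as m → ∞.
Convergence for |u + 5| · 25/11 < 1, i.e. |u + 5| < 11/25. So R = 11/25.
Check u = -114/25: absolute convergence follows by limit comparison with Σ 1/m².
When u = -136/25, absolute convergence follows by limit comparison with Σ 1/m².

[-136/25, -114/25]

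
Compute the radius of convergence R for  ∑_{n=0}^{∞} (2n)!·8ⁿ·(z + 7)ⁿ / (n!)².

Ratio test: |a_{n+1}/a_n| = (2n+1)·(2n+2)/(n+1)² · 8 → 32 as n → ∞.
The series converges when 32 · |z + 7| < 1, giving R = 1/32.

R = 1/32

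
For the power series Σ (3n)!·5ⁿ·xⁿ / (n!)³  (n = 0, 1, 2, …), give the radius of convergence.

R = 1/135

Ratio test: |a_{n+1}/a_n| = (3n+1)·(3n+2)·(3n+3)/(n+1)³ · 5 → 135 as n → ∞.
Hence the series converges for |x| < 1/(135) = 1/135, so the radius of convergence is 1/135.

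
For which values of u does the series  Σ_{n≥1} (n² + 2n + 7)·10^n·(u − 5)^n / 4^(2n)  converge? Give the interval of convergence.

Ratio test: |a_{n+1}/a_n| = [((n+1)² + 2(n+1) + 7)/(n² + 2n + 7)] · 10/16 → 5/8 as n → ∞.
Thus R = 1/(5/8) = 8/5.
Endpoint u = 33/5: the terms do not tend to 0, so the series diverges.
Check u = 17/5: the n-th term does not approach 0; divergence by the term test.

(17/5, 33/5)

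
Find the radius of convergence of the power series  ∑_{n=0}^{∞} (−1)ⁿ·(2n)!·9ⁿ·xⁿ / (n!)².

The ratio of consecutive coefficients is (2n+1)·(2n+2)/(n+1)² · 9 → 36.
Convergence for |x| · 36 < 1, i.e. |x| < 1/36. So R = 1/36.

R = 1/36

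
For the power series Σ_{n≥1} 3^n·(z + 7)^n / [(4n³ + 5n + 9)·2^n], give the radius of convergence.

The ratio of consecutive coefficients is [(4n³ + 5n + 9)/(4(n+1)³ + 5(n+1) + 9)] · 3/2 → 3/2.
Hence the series converges for |z + 7| < 1/(3/2) = 2/3, so the radius of convergence is 2/3.

R = 2/3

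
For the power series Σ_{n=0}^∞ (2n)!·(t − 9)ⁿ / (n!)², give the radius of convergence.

By the ratio test, |a_{n+1}/a_n| = (2n+1)·(2n+2)/(n+1)² → 4.
Hence the series converges for |t − 9| < 1/(4) = 1/4, so the radius of convergence is 1/4.

R = 1/4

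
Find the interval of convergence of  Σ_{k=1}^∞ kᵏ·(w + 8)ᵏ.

{-8}

Root test: |a_k|^(1/k) = k → ∞.
Since the k-th root of |a_k| is unbounded, the series converges only at w = -8; R = 0.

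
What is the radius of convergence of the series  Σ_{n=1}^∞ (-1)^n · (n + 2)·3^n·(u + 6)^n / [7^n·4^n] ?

R = 28/3

The ratio of consecutive coefficients is [((n+1) + 2)/(n + 2)] · 3/(7·4) → 3/28.
The series converges when 3/28 · |u + 6| < 1, giving R = 28/3.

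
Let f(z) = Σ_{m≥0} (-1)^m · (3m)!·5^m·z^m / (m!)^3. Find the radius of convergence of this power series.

R = 1/135

By the ratio test, |a_{m+1}/a_m| = (3m+1)·(3m+2)·(3m+3)/(m+1)³ · 5 → 135.
Thus R = 1/(135) = 1/135.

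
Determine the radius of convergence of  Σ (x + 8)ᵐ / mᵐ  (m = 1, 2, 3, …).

R = ∞

Root test: |a_m|^(1/m) = 1/m → 0.
The limit is 0 for every x, so R = ∞.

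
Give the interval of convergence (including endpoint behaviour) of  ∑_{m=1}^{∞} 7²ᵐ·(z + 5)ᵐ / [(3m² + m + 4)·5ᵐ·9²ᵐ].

[-650/49, 160/49]

Ratio test: |a_{m+1}/a_m| = [(3m² + m + 4)/(3(m+1)² + (m+1) + 4)] · 49/(5·81) → 49/405 as m → ∞.
The series converges when 49/405 · |z + 5| < 1, giving R = 405/49.
At z = 160/49: the series is dominated by a constant times Σ 1/m², which converges (p = 2 > 1).
When z = -650/49, the terms are on the order of 1/m², so the series converges absolutely by comparison with the p-series (p = 2 > 1).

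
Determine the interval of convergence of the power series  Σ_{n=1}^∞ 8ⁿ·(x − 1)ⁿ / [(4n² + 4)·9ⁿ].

[-1/8, 17/8]

The ratio of consecutive coefficients is [(4n² + 4)/(4(n+1)² + 4)] · 8/9 → 8/9.
Hence the series converges for |x − 1| < 1/(8/9) = 9/8, so the radius of convergence is 9/8.
Endpoint x = 17/8: the terms are on the order of 1/n², so the series converges absolutely by comparison with the p-series (p = 2 > 1).
When x = -1/8, the terms are on the order of 1/n², so the series converges absolutely by comparison with the p-series (p = 2 > 1).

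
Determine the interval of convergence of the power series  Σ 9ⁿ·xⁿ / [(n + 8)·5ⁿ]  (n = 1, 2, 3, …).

[-5/9, 5/9)

Ratio test: |a_{n+1}/a_n| = [(n + 8)/((n+1) + 8)] · 9/5 → 9/5 as n → ∞.
Thus R = 1/(9/5) = 5/9.
At x = 5/9: the terms behave like c/n; limit comparison with the harmonic series gives divergence.
Check x = -5/9: convergence follows from the alternating series test (terms decrease monotonically to 0).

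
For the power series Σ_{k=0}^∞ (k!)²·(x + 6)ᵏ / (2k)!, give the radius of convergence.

By the ratio test, |a_{k+1}/a_k| = (k+1)²/[(2k+1)·(2k+2)] → 1/4.
Thus R = 1/(1/4) = 4.

R = 4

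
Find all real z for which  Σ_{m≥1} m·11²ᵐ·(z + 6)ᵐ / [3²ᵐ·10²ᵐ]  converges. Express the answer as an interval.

(-1626/121, 174/121)

Ratio test: |a_{m+1}/a_m| = [(m+1)/m] · 121/(9·100) → 121/900 as m → ∞.
The series converges when 121/900 · |z + 6| < 1, giving R = 900/121.
Check z = 174/121: the terms do not tend to 0, so the series diverges.
When z = -1626/121, the m-th term does not approach 0; divergence by the term test.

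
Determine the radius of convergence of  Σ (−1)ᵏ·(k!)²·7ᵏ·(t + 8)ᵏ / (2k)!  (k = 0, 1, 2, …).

Ratio test: |a_{k+1}/a_k| = (k+1)²/[(2k+1)·(2k+2)] · 7 → 7/4 as k → ∞.
Convergence for |t + 8| · 7/4 < 1, i.e. |t + 8| < 4/7. So R = 4/7.

R = 4/7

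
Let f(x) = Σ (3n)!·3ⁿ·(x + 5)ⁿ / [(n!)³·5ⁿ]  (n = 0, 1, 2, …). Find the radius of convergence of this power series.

R = 5/81

By the ratio test, |a_{n+1}/a_n| = (3n+1)·(3n+2)·(3n+3)/(n+1)³ · 3/5 → 81/5.
The series converges when 81/5 · |x + 5| < 1, giving R = 5/81.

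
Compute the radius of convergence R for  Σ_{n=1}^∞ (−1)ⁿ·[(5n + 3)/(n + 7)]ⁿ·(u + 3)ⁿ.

R = 1/5

Root test: |a_n|^(1/n) = (5n + 3)/(n + 7) → 5.
The series converges when 5 · |u + 3| < 1, giving R = 1/5.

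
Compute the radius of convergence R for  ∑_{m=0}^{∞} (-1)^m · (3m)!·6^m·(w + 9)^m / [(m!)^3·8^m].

Ratio test: |a_{m+1}/a_m| = (3m+1)·(3m+2)·(3m+3)/(m+1)³ · 6/8 → 81/4 as m → ∞.
Thus R = 1/(81/4) = 4/81.

R = 4/81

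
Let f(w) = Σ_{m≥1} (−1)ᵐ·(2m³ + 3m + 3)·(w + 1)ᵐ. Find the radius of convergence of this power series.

R = 1

Apply the ratio test: |a_{m+1}| / |a_m| = (2(m+1)³ + 3(m+1) + 3)/(2m³ + 3m + 3), which tends to 1 as m → ∞.
So the series converges when |w + 1| < 1 and diverges when |w + 1| > 1; R = 1.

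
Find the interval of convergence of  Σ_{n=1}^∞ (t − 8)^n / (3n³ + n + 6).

[7, 9]

By the ratio test, |a_{n+1}/a_n| = (3n³ + n + 6)/(3(n+1)³ + (n+1) + 6) → 1.
Hence R = 1.
When t = 9, the series is dominated by a constant times Σ 1/n³, which converges (p = 3 > 1).
When t = 7, the series is dominated by a constant times Σ 1/n³, which converges (p = 3 > 1).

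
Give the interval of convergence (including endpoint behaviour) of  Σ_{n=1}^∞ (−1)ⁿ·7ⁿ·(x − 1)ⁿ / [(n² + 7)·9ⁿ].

[-2/7, 16/7]

The ratio of consecutive coefficients is [(n² + 7)/((n+1)² + 7)] · 7/9 → 7/9.
Hence the series converges for |x − 1| < 1/(7/9) = 9/7, so the radius of convergence is 9/7.
At x = 16/7: the series is dominated by a constant times Σ 1/n², which converges (p = 2 > 1).
Endpoint x = -2/7: absolute convergence follows by limit comparison with Σ 1/n².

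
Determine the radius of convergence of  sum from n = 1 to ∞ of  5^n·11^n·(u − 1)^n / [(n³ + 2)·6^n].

The ratio of consecutive coefficients is [(n³ + 2)/((n+1)³ + 2)] · 5·11/6 → 55/6.
Thus R = 1/(55/6) = 6/55.

R = 6/55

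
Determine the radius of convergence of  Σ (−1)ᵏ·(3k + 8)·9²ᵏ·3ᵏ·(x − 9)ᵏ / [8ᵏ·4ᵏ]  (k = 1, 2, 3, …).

R = 32/243

Apply the ratio test: |a_{k+1}| / |a_k| = [(3(k+1) + 8)/(3k + 8)] · 81·3/(8·4), which tends to 243/32 as k → ∞.
Hence the series converges for |x − 9| < 1/(243/32) = 32/243, so the radius of convergence is 32/243.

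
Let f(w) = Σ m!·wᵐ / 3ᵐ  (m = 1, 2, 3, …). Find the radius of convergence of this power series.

R = 0

By the ratio test, |a_{m+1}/a_m| = (m+1) · 1/3 → ∞.
Since the ratio → ∞, the series diverges for every w ≠ 0, and R = 0.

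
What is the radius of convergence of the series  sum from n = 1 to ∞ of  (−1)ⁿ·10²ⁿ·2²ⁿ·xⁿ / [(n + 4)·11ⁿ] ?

By the ratio test, |a_{n+1}/a_n| = [(n + 4)/((n+1) + 4)] · 100·4/11 → 400/11.
The series converges when 400/11 · |x| < 1, giving R = 11/400.

R = 11/400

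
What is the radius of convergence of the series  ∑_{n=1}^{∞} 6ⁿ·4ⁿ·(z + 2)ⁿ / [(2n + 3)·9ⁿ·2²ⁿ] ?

R = 3/2

By the ratio test, |a_{n+1}/a_n| = [(2n + 3)/(2(n+1) + 3)] · 6·4/(9·4) → 2/3.
The series converges when 2/3 · |z + 2| < 1, giving R = 3/2.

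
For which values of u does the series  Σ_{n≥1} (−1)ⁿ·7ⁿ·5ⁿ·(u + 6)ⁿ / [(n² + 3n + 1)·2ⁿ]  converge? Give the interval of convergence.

[-212/35, -208/35]

The ratio of consecutive coefficients is [(n² + 3n + 1)/((n+1)² + 3(n+1) + 1)] · 7·5/2 → 35/2.
Thus R = 1/(35/2) = 2/35.
When u = -208/35, the terms are on the order of 1/n², so the series converges absolutely by comparison with the p-series (p = 2 > 1).
When u = -212/35, absolute convergence follows by limit comparison with Σ 1/n².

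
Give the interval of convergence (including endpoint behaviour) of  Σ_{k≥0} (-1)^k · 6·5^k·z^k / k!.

By the ratio test, |a_{k+1}/a_k| = 6/6 · 5 · 1/(k+1) → 0.
The limit is 0, so the series converges for all z; R = ∞.

(−∞, ∞)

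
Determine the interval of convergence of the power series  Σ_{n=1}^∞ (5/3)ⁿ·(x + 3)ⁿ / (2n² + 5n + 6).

[-18/5, -12/5]

Apply the ratio test: |a_{n+1}| / |a_n| = [(2n² + 5n + 6)/(2(n+1)² + 5(n+1) + 6)] · 5/3, which tends to 5/3 as n → ∞.
Hence the series converges for |x + 3| < 1/(5/3) = 3/5, so the radius of convergence is 3/5.
Endpoint x = -12/5: the series is dominated by a constant times Σ 1/n², which converges (p = 2 > 1).
When x = -18/5, the terms are on the order of 1/n², so the series converges absolutely by comparison with the p-series (p = 2 > 1).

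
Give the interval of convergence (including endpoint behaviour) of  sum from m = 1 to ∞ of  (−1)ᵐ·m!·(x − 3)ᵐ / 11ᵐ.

The ratio of consecutive coefficients is (m+1) · 1/11 → ∞.
Since the ratio → ∞, the series diverges for every x ≠ 3, and R = 0.

{3}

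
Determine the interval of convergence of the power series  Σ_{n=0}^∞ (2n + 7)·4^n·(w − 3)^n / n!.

(−∞, ∞)

The ratio of consecutive coefficients is (2(n+1) + 7)/(2n + 7) · 4 · 1/(n+1) → 0.
Since the limit is 0 < 1 for every w, the series converges on all of ℝ and R = ∞.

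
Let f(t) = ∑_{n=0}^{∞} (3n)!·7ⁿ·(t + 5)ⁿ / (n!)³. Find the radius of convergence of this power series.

R = 1/189

The ratio of consecutive coefficients is (3n+1)·(3n+2)·(3n+3)/(n+1)³ · 7 → 189.
Hence the series converges for |t + 5| < 1/(189) = 1/189, so the radius of convergence is 1/189.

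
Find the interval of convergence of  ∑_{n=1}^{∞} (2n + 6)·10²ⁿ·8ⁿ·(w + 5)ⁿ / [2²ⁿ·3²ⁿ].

(-1009/200, -991/200)

Ratio test: |a_{n+1}/a_n| = [(2(n+1) + 6)/(2n + 6)] · 100·8/(4·9) → 200/9 as n → ∞.
Convergence for |w + 5| · 200/9 < 1, i.e. |w + 5| < 9/200. So R = 9/200.
When w = -991/200, the terms have absolute value of order n, which does not tend to 0, so the series diverges by the divergence test.
At w = -1009/200: the terms do not tend to 0, so the series diverges.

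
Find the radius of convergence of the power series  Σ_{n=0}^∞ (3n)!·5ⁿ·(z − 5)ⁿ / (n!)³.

R = 1/135

Apply the ratio test: |a_{n+1}| / |a_n| = (3n+1)·(3n+2)·(3n+3)/(n+1)³ · 5, which tends to 135 as n → ∞.
Convergence for |z − 5| · 135 < 1, i.e. |z − 5| < 1/135. So R = 1/135.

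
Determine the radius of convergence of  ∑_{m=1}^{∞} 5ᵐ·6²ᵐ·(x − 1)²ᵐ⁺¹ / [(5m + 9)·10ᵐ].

R = √2/6

By the ratio test, |a_{m+1}/a_m| = [(5m + 9)/(5(m+1) + 9)] · 5·36/10 → 18.
Writing y = (x − 1)², the series in y has radius 1/18, so |x − 1| < √(1/18) and R = √2/6.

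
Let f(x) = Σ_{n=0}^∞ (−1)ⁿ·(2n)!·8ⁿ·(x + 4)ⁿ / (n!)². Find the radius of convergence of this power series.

Ratio test: |a_{n+1}/a_n| = (2n+1)·(2n+2)/(n+1)² · 8 → 32 as n → ∞.
Hence the series converges for |x + 4| < 1/(32) = 1/32, so the radius of convergence is 1/32.

R = 1/32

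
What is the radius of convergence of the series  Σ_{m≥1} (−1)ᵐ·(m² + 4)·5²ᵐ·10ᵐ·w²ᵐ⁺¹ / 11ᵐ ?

By the ratio test, |a_{m+1}/a_m| = [((m+1)² + 4)/(m² + 4)] · 25·10/11 → 250/11.
Writing y = w², the series in y has radius 11/250, so |w| < √(11/250) and R = √110/50.

R = √110/50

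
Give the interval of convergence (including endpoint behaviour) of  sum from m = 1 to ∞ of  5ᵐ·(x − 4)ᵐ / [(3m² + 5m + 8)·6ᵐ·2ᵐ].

Ratio test: |a_{m+1}/a_m| = [(3m² + 5m + 8)/(3(m+1)² + 5(m+1) + 8)] · 5/(6·2) → 5/12 as m → ∞.
Convergence for |x − 4| · 5/12 < 1, i.e. |x − 4| < 12/5. So R = 12/5.
Endpoint x = 32/5: absolute convergence follows by limit comparison with Σ 1/m².
Endpoint x = 8/5: the series is dominated by a constant times Σ 1/m², which converges (p = 2 > 1).

[8/5, 32/5]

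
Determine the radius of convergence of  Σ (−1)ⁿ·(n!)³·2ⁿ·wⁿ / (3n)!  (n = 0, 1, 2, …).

Ratio test: |a_{n+1}/a_n| = (n+1)³/[(3n+1)·(3n+2)·(3n+3)] · 2 → 2/27 as n → ∞.
The series converges when 2/27 · |w| < 1, giving R = 27/2.

R = 27/2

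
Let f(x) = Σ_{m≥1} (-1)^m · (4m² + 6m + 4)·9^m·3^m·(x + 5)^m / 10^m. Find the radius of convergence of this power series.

Apply the ratio test: |a_{m+1}| / |a_m| = [(4(m+1)² + 6(m+1) + 4)/(4m² + 6m + 4)] · 9·3/10, which tends to 27/10 as m → ∞.
The series converges when 27/10 · |x + 5| < 1, giving R = 10/27.

R = 10/27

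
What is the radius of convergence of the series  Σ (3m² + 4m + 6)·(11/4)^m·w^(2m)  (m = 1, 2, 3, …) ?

R = 2√11/11

Apply the ratio test: |a_{m+1}| / |a_m| = [(3(m+1)² + 4(m+1) + 6)/(3m² + 4m + 6)] · 11/4, which tends to 11/4 as m → ∞.
Successive powers of w differ by 2, so the series converges when |w|² · 11/4 < 1, i.e. |w| < √(4/11). So R = 2√11/11.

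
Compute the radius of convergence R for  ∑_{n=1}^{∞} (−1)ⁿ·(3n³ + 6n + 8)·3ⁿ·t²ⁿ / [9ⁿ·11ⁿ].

The ratio of consecutive coefficients is [(3(n+1)³ + 6(n+1) + 8)/(3n³ + 6n + 8)] · 3/(9·11) → 1/33.
Successive powers of t differ by 2, so the series converges when |t|² · 1/33 < 1, i.e. |t| < √(33). So R = √33.

R = √33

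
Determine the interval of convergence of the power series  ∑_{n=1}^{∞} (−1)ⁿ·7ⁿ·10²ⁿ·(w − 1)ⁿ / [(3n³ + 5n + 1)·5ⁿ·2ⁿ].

[69/70, 71/70]

By the ratio test, |a_{n+1}/a_n| = [(3n³ + 5n + 1)/(3(n+1)³ + 5(n+1) + 1)] · 7·100/(5·2) → 70.
Convergence for |w − 1| · 70 < 1, i.e. |w − 1| < 1/70. So R = 1/70.
When w = 71/70, absolute convergence follows by limit comparison with Σ 1/n³.
Endpoint w = 69/70: the terms are on the order of 1/n³, so the series converges absolutely by comparison with the p-series (p = 3 > 1).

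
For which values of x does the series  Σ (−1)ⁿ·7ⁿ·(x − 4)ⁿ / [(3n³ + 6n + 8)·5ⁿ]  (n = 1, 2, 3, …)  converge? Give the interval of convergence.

[23/7, 33/7]

By the ratio test, |a_{n+1}/a_n| = [(3n³ + 6n + 8)/(3(n+1)³ + 6(n+1) + 8)] · 7/5 → 7/5.
Convergence for |x − 4| · 7/5 < 1, i.e. |x − 4| < 5/7. So R = 5/7.
At x = 33/7: the series is dominated by a constant times Σ 1/n³, which converges (p = 3 > 1).
When x = 23/7, the terms are on the order of 1/n³, so the series converges absolutely by comparison with the p-series (p = 3 > 1).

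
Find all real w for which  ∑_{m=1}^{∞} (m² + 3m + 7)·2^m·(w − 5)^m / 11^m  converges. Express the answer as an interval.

(-1/2, 21/2)

By the ratio test, |a_{m+1}/a_m| = [((m+1)² + 3(m+1) + 7)/(m² + 3m + 7)] · 2/11 → 2/11.
Thus R = 1/(2/11) = 11/2.
When w = 21/2, the m-th term does not approach 0; divergence by the term test.
When w = -1/2, the terms have absolute value of order m², which does not tend to 0, so the series diverges by the divergence test.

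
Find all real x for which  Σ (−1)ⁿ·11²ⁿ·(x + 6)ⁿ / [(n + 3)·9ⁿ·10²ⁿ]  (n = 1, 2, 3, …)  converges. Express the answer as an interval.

Apply the ratio test: |a_{n+1}| / |a_n| = [(n + 3)/((n+1) + 3)] · 121/(9·100), which tends to 121/900 as n → ∞.
Hence the series converges for |x + 6| < 1/(121/900) = 900/121, so the radius of convergence is 900/121.
When x = 174/121, convergence follows from the alternating series test (terms decrease monotonically to 0).
At x = -1626/121: the terms are asymptotic to a nonzero constant times 1/n, so the series diverges by limit comparison with Σ 1/n.

(-1626/121, 174/121]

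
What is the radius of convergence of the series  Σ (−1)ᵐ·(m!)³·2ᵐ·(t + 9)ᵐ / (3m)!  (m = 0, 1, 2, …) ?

The ratio of consecutive coefficients is (m+1)³/[(3m+1)·(3m+2)·(3m+3)] · 2 → 2/27.
Thus R = 1/(2/27) = 27/2.

R = 27/2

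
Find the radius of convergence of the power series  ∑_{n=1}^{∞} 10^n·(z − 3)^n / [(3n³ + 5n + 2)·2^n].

Apply the ratio test: |a_{n+1}| / |a_n| = [(3n³ + 5n + 2)/(3(n+1)³ + 5(n+1) + 2)] · 10/2, which tends to 5 as n → ∞.
Hence the series converges for |z − 3| < 1/(5) = 1/5, so the radius of convergence is 1/5.

R = 1/5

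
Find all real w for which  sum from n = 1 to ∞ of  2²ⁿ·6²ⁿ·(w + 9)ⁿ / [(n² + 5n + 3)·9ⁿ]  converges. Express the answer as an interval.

[-145/16, -143/16]

Ratio test: |a_{n+1}/a_n| = [(n² + 5n + 3)/((n+1)² + 5(n+1) + 3)] · 4·36/9 → 16 as n → ∞.
The series converges when 16 · |w + 9| < 1, giving R = 1/16.
When w = -143/16, the series is dominated by a constant times Σ 1/n², which converges (p = 2 > 1).
At w = -145/16: the terms are on the order of 1/n², so the series converges absolutely by comparison with the p-series (p = 2 > 1).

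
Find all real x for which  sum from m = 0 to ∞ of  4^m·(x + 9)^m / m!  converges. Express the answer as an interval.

Apply the ratio test: |a_{m+1}| / |a_m| = 4 · 1/(m+1), which tends to 0 as m → ∞.
The ratio tends to 0 regardless of x, hence R = ∞.

(−∞, ∞)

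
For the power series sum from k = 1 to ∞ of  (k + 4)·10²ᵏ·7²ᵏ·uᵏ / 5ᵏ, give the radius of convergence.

R = 1/980

Apply the ratio test: |a_{k+1}| / |a_k| = [((k+1) + 4)/(k + 4)] · 100·49/5, which tends to 980 as k → ∞.
The series converges when 980 · |u| < 1, giving R = 1/980.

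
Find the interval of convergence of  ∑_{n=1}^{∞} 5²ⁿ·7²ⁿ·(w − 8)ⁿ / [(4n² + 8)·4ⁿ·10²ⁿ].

The ratio of consecutive coefficients is [(4n² + 8)/(4(n+1)² + 8)] · 25·49/(4·100) → 49/16.
Hence the series converges for |w − 8| < 1/(49/16) = 16/49, so the radius of convergence is 16/49.
Endpoint w = 408/49: the series is dominated by a constant times Σ 1/n², which converges (p = 2 > 1).
At w = 376/49: absolute convergence follows by limit comparison with Σ 1/n².

[376/49, 408/49]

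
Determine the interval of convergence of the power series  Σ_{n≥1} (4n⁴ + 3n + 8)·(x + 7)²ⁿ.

By the ratio test, |a_{n+1}/a_n| = (4(n+1)⁴ + 3(n+1) + 8)/(4n⁴ + 3n + 8) → 1.
Writing y = (x + 7)², the series in y has radius 1, so |x + 7| < √(1) = 1 and R = 1.
At x = -6: the terms do not tend to 0, so the series diverges.
Endpoint x = -8: the terms have absolute value of order n⁴, which does not tend to 0, so the series diverges by the divergence test.

(-8, -6)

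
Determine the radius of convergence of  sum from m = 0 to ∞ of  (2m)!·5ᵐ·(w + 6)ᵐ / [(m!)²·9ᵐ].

R = 9/20

By the ratio test, |a_{m+1}/a_m| = (2m+1)·(2m+2)/(m+1)² · 5/9 → 20/9.
Hence the series converges for |w + 6| < 1/(20/9) = 9/20, so the radius of convergence is 9/20.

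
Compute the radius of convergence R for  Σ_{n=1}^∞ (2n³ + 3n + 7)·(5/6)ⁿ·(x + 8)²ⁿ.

R = √30/5

By the ratio test, |a_{n+1}/a_n| = [(2(n+1)³ + 3(n+1) + 7)/(2n³ + 3n + 7)] · 5/6 → 5/6.
Successive powers of (x + 8) differ by 2, so the series converges when |x + 8|² · 5/6 < 1, i.e. |x + 8| < √(6/5). So R = √30/5.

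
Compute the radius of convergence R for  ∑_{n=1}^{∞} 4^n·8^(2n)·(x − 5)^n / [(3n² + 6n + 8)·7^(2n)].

R = 49/256

By the ratio test, |a_{n+1}/a_n| = [(3n² + 6n + 8)/(3(n+1)² + 6(n+1) + 8)] · 4·64/49 → 256/49.
Hence the series converges for |x − 5| < 1/(256/49) = 49/256, so the radius of convergence is 49/256.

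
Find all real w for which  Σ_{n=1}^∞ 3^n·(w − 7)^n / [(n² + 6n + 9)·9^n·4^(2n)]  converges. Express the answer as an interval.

[-41, 55]

By the ratio test, |a_{n+1}/a_n| = [(n² + 6n + 9)/((n+1)² + 6(n+1) + 9)] · 3/(9·16) → 1/48.
Hence the series converges for |w − 7| < 1/(1/48) = 48, so the radius of convergence is 48.
At w = 55: absolute convergence follows by limit comparison with Σ 1/n².
At w = -41: the series is dominated by a constant times Σ 1/n², which converges (p = 2 > 1).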